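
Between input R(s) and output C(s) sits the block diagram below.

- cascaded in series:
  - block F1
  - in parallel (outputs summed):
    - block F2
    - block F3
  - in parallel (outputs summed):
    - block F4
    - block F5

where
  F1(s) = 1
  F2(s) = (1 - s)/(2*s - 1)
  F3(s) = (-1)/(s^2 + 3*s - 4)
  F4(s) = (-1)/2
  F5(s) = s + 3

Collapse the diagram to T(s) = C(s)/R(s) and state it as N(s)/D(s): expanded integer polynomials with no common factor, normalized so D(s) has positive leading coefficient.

Step 1. parallel reduction of F2, F3 gives (-s^3 - 2*s^2 + 5*s - 3)/(2*s^3 + 5*s^2 - 11*s + 4)
Step 2. add F4, F5 (parallel) gives s + 5/2
Step 3. combine F1, (F2+F3), (F4+F5) in series, giving the overall T(s)

Hence the answer: (-2*s^4 - 9*s^3 + 19*s - 15)/(4*s^3 + 10*s^2 - 22*s + 8)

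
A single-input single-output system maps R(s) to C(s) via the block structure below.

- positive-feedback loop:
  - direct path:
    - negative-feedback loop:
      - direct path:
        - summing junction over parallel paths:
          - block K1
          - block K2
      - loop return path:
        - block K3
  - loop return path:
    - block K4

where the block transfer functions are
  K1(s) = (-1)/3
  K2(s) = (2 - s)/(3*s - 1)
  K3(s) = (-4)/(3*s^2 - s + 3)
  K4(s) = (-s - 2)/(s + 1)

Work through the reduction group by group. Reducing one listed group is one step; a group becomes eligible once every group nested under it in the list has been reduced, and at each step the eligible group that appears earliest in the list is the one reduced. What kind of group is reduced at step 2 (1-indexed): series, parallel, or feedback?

Answer: feedback

Working:
[1] parallel reduction of K1, K2
[2] feedback reduction of (K1+K2), K3
[3] close the feedback loop around [(K1+K2)/(1+(K1+K2)*K3)], K4
The group at step 2 is a feedback group.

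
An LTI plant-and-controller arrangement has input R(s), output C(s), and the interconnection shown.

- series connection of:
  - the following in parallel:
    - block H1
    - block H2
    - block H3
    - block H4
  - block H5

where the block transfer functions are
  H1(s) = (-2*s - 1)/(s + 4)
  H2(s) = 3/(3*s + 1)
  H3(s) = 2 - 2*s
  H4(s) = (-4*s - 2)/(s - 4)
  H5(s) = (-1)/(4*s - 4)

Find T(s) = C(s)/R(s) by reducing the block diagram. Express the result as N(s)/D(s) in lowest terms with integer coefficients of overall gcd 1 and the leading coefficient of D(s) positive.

Step 1: reduce the parallel group H1, H2, H3, H4 = (-6*s^4 - 14*s^3 + 62*s^2 - 87*s - 84)/(3*s^3 + s^2 - 48*s - 16)
Step 2: series reduction of (H1+H2+H3+H4), H5; the result is T(s) itself (integer coefficients, no common factor, positive leading denominator coefficient)

Final answer: (6*s^4 + 14*s^3 - 62*s^2 + 87*s + 84)/(12*s^4 - 8*s^3 - 196*s^2 + 128*s + 64)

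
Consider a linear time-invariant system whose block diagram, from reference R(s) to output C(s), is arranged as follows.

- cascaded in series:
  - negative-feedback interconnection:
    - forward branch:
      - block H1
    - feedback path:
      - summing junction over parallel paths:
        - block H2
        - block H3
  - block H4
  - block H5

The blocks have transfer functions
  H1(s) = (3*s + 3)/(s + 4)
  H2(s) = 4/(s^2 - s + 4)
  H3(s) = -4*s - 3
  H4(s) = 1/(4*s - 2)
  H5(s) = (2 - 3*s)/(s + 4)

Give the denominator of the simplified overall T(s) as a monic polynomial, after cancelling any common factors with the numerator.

The answer is s^6 + 25*s^5/6 + 37*s^4/12 + 325*s^3/24 + 325*s^2/24 - 49*s/6 - 4/3.

Reasoning:
(1) reduce the parallel group H2, H3 = (-4*s^3 + s^2 - 13*s - 8)/(s^2 - s + 4)
(2) feedback reduction of H1, (H2+H3) = (-3*s^3 - 9*s - 12)/(12*s^4 + 8*s^3 + 33*s^2 + 63*s + 8)
(3) cascade [H1/(1+H1*(H2+H3))], H4, H5 = (9*s^4 - 6*s^3 + 27*s^2 + 18*s - 24)/(48*s^6 + 200*s^5 + 148*s^4 + 650*s^3 + 650*s^2 - 392*s - 64)
T(s) is the step-3 result (common factors already cancelled). Leading coefficient of the denominator: 48. Divide through by 48 for the monic polynomial.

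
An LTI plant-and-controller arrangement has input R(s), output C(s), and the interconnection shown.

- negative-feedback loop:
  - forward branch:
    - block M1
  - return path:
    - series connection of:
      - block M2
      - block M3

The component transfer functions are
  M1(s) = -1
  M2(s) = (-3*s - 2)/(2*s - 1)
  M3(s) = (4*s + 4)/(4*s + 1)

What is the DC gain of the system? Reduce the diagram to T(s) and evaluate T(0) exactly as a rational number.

Step 1: series reduction of M2, M3; result (-12*s^2 - 20*s - 8)/(8*s^2 - 2*s - 1)
Step 2: apply the feedback formula to M1, (M2*M3); result (-8*s^2 + 2*s + 1)/(20*s^2 + 18*s + 7)
That last expression is T(s); at s = 0 only the constant terms survive, so T(0) = 1/7.

Therefore the answer is 1/7.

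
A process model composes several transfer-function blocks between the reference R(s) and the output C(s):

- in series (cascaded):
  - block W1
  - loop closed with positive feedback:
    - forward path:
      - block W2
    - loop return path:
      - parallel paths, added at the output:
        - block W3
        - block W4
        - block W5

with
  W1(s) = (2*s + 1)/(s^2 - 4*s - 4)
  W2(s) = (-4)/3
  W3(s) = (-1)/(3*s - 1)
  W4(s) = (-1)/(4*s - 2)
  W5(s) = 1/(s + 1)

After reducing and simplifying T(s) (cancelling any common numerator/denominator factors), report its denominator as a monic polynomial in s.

Step 1: combine W3, W4, W5 in parallel; result (5*s^2 - 14*s + 5)/(12*s^3 + 2*s^2 - 8*s + 2)
Step 2: collapse the loop (W2 forward, (W3+W4+W5) return); result (-24*s^3 - 4*s^2 + 16*s - 4)/(18*s^3 + 13*s^2 - 40*s + 13)
Step 3: series reduction of W1, [W2/(1-W2*(W3+W4+W5))]; result (-48*s^4 - 32*s^3 + 28*s^2 + 8*s - 4)/(18*s^5 - 59*s^4 - 164*s^3 + 121*s^2 + 108*s - 52)
No further cancellation is possible in the step-3 result, so that is T(s). Its denominator becomes monic after dividing by the leading coefficient 18.

Answer: s^5 - 59*s^4/18 - 82*s^3/9 + 121*s^2/18 + 6*s - 26/9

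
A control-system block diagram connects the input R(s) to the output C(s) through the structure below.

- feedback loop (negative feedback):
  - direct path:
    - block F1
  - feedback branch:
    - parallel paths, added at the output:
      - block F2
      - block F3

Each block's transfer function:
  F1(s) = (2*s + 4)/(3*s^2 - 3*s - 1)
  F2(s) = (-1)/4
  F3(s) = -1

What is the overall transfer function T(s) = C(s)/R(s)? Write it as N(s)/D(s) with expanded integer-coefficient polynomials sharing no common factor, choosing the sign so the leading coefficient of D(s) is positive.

Step 1 - parallel reduction of F2, F3: (-5)/4
Step 2 - reduce the feedback loop with forward F1 and return (F2+F3) - this is the overall T(s), already in the required normalized form

Answer: (4*s + 8)/(6*s^2 - 11*s - 12)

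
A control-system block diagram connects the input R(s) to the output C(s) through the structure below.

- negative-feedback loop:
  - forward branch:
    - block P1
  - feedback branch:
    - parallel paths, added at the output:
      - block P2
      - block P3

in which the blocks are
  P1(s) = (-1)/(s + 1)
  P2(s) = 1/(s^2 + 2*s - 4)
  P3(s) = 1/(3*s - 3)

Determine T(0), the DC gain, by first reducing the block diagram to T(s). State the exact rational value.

The answer is -12/19.

Reasoning:
Step 1 - parallel reduction of P2, P3 gives (s^2 + 5*s - 7)/(3*s^3 + 3*s^2 - 18*s + 12)
Step 2 - apply the feedback formula to P1, (P2+P3) gives (-3*s^3 - 3*s^2 + 18*s - 12)/(3*s^4 + 6*s^3 - 16*s^2 - 11*s + 19)
DC gain: substitute s = 0 into T(s) from step 2: T(0) = -12/19.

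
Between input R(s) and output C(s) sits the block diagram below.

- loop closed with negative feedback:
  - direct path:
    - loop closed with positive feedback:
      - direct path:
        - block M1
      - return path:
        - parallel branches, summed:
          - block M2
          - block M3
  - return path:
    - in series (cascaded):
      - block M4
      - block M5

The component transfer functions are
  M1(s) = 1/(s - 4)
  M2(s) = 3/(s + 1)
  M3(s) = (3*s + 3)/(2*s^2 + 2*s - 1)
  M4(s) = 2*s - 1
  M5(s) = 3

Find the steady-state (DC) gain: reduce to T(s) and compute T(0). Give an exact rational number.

Step 1: add M2, M3 (parallel), giving (9*s^2 + 12*s)/(2*s^3 + 4*s^2 + s - 1)
Step 2: collapse the loop (M1 forward, (M2+M3) return), giving (2*s^3 + 4*s^2 + s - 1)/(2*s^4 - 4*s^3 - 24*s^2 - 17*s + 4)
Step 3: cascade M4, M5, giving 6*s - 3
Step 4: apply the feedback formula to [M1/(1-M1*(M2+M3))], (M4*M5), giving (2*s^3 + 4*s^2 + s - 1)/(14*s^4 + 14*s^3 - 30*s^2 - 26*s + 7)
That last expression is T(s); at s = 0 only the constant terms survive, so T(0) = -1/7.

Final answer: -1/7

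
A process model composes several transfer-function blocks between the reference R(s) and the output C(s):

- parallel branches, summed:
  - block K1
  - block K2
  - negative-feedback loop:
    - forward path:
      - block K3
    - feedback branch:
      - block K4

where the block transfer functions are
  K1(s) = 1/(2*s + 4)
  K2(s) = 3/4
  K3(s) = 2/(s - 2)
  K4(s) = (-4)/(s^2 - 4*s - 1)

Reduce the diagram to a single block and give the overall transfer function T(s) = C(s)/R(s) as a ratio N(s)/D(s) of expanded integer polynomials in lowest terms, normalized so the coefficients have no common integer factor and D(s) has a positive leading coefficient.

(1) collapse the loop (K3 forward, K4 return) -> (2*s^2 - 8*s - 2)/(s^3 - 6*s^2 + 7*s - 6)
(2) parallel reduction of K1, K2, [K3/(1+K3*K4)] - this is the overall T(s), already in the required normalized form

Answer: (3*s^4 - 2*s^3 - 43*s^2 - 34*s - 64)/(4*s^4 - 16*s^3 - 20*s^2 + 32*s - 48)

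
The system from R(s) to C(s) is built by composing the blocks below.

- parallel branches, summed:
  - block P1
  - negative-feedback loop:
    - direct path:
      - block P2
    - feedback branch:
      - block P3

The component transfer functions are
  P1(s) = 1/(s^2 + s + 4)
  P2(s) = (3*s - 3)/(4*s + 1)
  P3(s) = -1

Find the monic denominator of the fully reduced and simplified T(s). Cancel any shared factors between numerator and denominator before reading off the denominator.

(1) reduce the feedback loop with forward P2 and return P3 gives (3*s - 3)/(s + 4)
(2) reduce the parallel group P1, [P2/(1+P2*P3)] gives (3*s^3 + 10*s - 8)/(s^3 + 5*s^2 + 8*s + 16)
The result of step 2 is T(s) in lowest terms. Its denominator already has leading coefficient 1, so it is monic as it stands.

Hence the answer: s^3 + 5*s^2 + 8*s + 16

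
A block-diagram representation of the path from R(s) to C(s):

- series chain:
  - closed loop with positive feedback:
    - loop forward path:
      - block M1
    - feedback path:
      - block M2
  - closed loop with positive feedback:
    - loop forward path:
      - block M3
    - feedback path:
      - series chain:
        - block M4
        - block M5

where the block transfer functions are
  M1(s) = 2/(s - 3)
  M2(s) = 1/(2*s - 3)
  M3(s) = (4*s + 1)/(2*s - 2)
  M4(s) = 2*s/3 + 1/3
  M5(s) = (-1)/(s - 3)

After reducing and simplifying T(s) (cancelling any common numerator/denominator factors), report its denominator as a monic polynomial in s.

First reduce the diagram to T(s).

Step 1 - reduce the feedback loop with forward M1 and return M2; result (4*s - 6)/(2*s^2 - 9*s + 7)
Step 2 - cascade M4, M5; result (-2*s - 1)/(3*s - 9)
Step 3 - reduce the feedback loop with forward M3 and return (M4*M5); result (12*s^2 - 33*s - 9)/(14*s^2 - 18*s + 19)
Step 4 - series reduction of [M1/(1-M1*M2)], [M3/(1-M3*(M4*M5))]; result (48*s^3 - 204*s^2 + 162*s + 54)/(28*s^4 - 162*s^3 + 298*s^2 - 297*s + 133)
T(s) is the step-4 result (common factors already cancelled). Leading coefficient of the denominator: 28. Divide through by 28 for the monic polynomial.

Answer: s^4 - 81*s^3/14 + 149*s^2/14 - 297*s/28 + 19/4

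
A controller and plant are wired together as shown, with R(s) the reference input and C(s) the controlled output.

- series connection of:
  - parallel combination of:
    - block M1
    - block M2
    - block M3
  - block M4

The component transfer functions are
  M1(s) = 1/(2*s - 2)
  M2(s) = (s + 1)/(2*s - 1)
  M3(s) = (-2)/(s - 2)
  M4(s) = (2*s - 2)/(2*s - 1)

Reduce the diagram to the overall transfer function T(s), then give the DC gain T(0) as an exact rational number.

First reduce the diagram to T(s).

Step 1 - combine M1, M2, M3 in parallel, giving (2*s^3 - 10*s^2 + 5*s + 2)/(4*s^3 - 14*s^2 + 14*s - 4)
Step 2 - reduce the series chain (M1+M2+M3), M4, giving (2*s^3 - 10*s^2 + 5*s + 2)/(4*s^3 - 12*s^2 + 9*s - 2)
The step-2 result is T(s). Setting s = 0: T(0) = 2/(-2) = -1.

Answer: -1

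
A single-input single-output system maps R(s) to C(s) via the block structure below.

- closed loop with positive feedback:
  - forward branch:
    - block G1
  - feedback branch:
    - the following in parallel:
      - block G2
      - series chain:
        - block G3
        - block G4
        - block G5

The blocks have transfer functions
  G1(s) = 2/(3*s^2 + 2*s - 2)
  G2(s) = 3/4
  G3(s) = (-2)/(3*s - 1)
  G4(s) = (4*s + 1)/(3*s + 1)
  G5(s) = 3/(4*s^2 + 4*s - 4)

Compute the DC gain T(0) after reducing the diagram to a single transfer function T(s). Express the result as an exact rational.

The answer is -4.

Reasoning:
[1] multiply G3, G4, G5 (series) -> (-12*s - 3)/(18*s^4 + 18*s^3 - 20*s^2 - 2*s + 2)
[2] parallel reduction of G2, (G3*G4*G5) -> (27*s^4 + 27*s^3 - 30*s^2 - 27*s - 3)/(36*s^4 + 36*s^3 - 40*s^2 - 4*s + 4)
[3] collapse the loop (G1 forward, (G2+(G3*G4*G5)) return) -> (36*s^4 + 36*s^3 - 40*s^2 - 4*s + 4)/(54*s^6 + 90*s^5 - 87*s^4 - 109*s^3 + 72*s^2 + 35*s - 1)
That last expression is T(s); at s = 0 only the constant terms survive, so T(0) = 4/(-1) = -4.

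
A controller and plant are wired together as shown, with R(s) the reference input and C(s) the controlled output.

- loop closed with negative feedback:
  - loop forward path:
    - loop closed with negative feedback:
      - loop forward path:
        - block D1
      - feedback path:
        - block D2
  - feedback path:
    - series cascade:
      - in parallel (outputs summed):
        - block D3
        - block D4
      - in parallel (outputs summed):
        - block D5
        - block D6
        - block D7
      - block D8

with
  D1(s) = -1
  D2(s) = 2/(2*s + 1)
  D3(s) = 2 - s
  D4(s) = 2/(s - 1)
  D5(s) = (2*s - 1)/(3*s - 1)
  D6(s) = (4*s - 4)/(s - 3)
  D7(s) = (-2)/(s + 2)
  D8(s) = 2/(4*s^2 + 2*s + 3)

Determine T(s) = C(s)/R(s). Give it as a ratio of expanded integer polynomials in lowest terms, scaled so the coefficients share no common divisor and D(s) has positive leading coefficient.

[1] collapse the loop (D1 forward, D2 return) gives (-2*s - 1)/(2*s - 1)
[2] reduce the parallel group D3, D4 gives (-s^2 + 3*s)/(s - 1)
[3] parallel reduction of D5, D6, D7 gives (14*s^3 - s^2 - 19*s + 8)/(3*s^3 - 4*s^2 - 17*s + 6)
[4] reduce the series chain (D3+D4), (D5+D6+D7), D8 gives (-28*s^4 + 2*s^3 + 38*s^2 - 16*s)/(12*s^5 + 14*s^4 - 15*s^3 - 17*s + 6)
[5] feedback reduction of [D1/(1+D1*D2)], ((D3+D4)*(D5+D6+D7)*D8); the result is T(s) itself (integer coefficients, no common factor, positive leading denominator coefficient)

Hence the answer: (-24*s^6 - 40*s^5 + 16*s^4 + 15*s^3 + 34*s^2 + 5*s - 6)/(24*s^6 + 72*s^5 - 20*s^4 - 63*s^3 - 40*s^2 + 45*s - 6)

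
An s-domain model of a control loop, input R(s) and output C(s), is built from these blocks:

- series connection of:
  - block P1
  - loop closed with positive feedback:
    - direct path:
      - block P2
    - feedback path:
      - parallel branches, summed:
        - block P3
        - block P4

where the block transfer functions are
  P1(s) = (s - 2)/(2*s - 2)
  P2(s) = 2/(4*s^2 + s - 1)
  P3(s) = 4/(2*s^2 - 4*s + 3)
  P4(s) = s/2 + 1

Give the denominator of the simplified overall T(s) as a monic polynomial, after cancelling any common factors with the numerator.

Step 1 - combine P3, P4 in parallel, giving (2*s^3 - 5*s + 14)/(4*s^2 - 8*s + 6)
Step 2 - reduce the feedback loop with forward P2 and return (P3+P4), giving (4*s^2 - 8*s + 6)/(8*s^4 - 16*s^3 + 6*s^2 + 12*s - 17)
Step 3 - cascade P1, [P2/(1-P2*(P3+P4))], giving (2*s^3 - 8*s^2 + 11*s - 6)/(8*s^5 - 24*s^4 + 22*s^3 + 6*s^2 - 29*s + 17)
Step 3 gives the fully reduced T(s), with no common factor left to cancel. The denominator's leading coefficient is 8, so divide each of its coefficients by 8 to get the monic form.

Final answer: s^5 - 3*s^4 + 11*s^3/4 + 3*s^2/4 - 29*s/8 + 17/8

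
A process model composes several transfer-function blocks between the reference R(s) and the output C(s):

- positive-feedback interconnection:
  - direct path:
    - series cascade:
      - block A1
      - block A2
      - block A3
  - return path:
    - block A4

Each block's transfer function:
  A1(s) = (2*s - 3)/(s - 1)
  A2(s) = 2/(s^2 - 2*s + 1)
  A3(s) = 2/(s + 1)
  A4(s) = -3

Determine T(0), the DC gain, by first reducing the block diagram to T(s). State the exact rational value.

1. reduce the series chain A1, A2, A3 = (8*s - 12)/(s^4 - 2*s^3 + 2*s - 1)
2. apply the feedback formula to (A1*A2*A3), A4 = (8*s - 12)/(s^4 - 2*s^3 + 26*s - 37)
Evaluating the step-2 result (the overall T(s)) at s = 0 gives T(0) = -12/(-37) = 12/37.

Final answer: 12/37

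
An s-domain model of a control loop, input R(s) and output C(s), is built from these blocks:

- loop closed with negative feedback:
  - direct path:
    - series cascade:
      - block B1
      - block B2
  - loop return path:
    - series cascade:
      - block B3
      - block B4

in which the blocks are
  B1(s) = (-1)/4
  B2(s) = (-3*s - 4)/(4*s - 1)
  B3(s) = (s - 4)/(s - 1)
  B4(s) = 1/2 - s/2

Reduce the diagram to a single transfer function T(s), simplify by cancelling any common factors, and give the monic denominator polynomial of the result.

Step 1 - multiply B1, B2 (series): (3*s + 4)/(16*s - 4)
Step 2 - multiply B3, B4 (series): 2 - s/2
Step 3 - feedback reduction of (B1*B2), (B3*B4): (-6*s - 8)/(3*s^2 - 40*s - 8)
T(s) is the step-3 result (common factors already cancelled). Leading coefficient of the denominator: 3. Divide through by 3 for the monic polynomial.

Hence the answer: s^2 - 40*s/3 - 8/3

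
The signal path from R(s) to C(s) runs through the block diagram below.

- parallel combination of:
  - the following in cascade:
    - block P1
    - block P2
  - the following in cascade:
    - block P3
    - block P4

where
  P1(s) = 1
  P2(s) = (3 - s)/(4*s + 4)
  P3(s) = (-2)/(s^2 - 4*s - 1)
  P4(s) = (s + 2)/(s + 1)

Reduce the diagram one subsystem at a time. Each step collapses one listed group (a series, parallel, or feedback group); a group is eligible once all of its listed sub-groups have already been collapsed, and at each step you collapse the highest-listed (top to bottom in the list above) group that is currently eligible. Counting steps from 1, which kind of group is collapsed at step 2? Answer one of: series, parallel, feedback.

Step 1. multiply P1, P2 (series)
Step 2. series reduction of P3, P4
Step 3. parallel reduction of (P1*P2), (P3*P4)
Step 2 collapses a series group.

Therefore the answer is series.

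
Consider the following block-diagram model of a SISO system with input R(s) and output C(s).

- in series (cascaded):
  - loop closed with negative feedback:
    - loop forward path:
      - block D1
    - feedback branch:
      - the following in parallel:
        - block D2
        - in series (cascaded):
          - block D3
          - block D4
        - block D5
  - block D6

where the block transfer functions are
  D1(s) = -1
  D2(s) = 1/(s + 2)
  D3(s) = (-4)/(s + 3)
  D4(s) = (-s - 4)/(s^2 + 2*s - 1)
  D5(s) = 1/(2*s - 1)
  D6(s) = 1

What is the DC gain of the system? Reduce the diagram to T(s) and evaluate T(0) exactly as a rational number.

The answer is -6/41.

Reasoning:
[1] reduce the series chain D3, D4 -> (4*s + 16)/(s^3 + 5*s^2 + 5*s - 3)
[2] reduce the parallel group D2, (D3*D4), D5 -> (3*s^4 + 24*s^3 + 64*s^2 + 36*s - 35)/(2*s^5 + 13*s^4 + 23*s^3 - s^2 - 19*s + 6)
[3] reduce the feedback loop with forward D1 and return (D2+(D3*D4)+D5) -> (-2*s^5 - 13*s^4 - 23*s^3 + s^2 + 19*s - 6)/(2*s^5 + 10*s^4 - s^3 - 65*s^2 - 55*s + 41)
[4] series reduction of [D1/(1+D1*(D2+(D3*D4)+D5))], D6 -> (-2*s^5 - 13*s^4 - 23*s^3 + s^2 + 19*s - 6)/(2*s^5 + 10*s^4 - s^3 - 65*s^2 - 55*s + 41)
Step 4 gives the overall T(s). Then T(0) = -6/41.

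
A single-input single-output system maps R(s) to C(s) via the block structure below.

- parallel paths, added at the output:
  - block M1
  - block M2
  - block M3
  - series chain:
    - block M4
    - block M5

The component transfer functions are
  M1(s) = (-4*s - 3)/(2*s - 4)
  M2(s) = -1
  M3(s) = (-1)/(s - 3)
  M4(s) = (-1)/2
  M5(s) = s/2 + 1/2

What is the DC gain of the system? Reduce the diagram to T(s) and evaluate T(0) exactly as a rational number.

Answer: -1/6

Working:
Step 1. reduce the series chain M4, M5 = -s/4 - 1/4
Step 2. reduce the parallel group M1, M2, M3, (M4*M5) = (-s^3 - 8*s^2 + 33*s - 4)/(4*s^2 - 20*s + 24)
The step-2 result is T(s). Setting s = 0: T(0) = -4/24 = -1/6.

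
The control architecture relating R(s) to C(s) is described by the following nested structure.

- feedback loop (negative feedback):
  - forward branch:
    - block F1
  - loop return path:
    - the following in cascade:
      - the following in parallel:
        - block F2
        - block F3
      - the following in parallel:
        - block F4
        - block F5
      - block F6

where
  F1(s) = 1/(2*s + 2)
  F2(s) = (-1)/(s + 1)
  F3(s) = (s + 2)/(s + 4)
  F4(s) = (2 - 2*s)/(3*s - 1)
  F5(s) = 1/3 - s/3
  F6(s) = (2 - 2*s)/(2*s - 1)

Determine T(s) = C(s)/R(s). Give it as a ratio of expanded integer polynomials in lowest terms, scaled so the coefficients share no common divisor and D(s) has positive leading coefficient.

Answer: (18*s^4 + 75*s^3 - 45*s + 12)/(42*s^5 + 196*s^4 + 120*s^3 - 104*s^2 - 18*s + 4)

Working:
Step 1. add F2, F3 (parallel); result (s^2 + 2*s - 2)/(s^2 + 5*s + 4)
Step 2. add F4, F5 (parallel); result (-3*s^2 - 2*s + 5)/(9*s - 3)
Step 3. combine (F2+F3), (F4+F5), F6 in series; result (6*s^5 + 10*s^4 - 30*s^3 - 14*s^2 + 48*s - 20)/(18*s^4 + 75*s^3 - 45*s + 12)
Step 4. apply the feedback formula to F1, ((F2+F3)*(F4+F5)*F6) - this is the overall T(s), already in the required normalized form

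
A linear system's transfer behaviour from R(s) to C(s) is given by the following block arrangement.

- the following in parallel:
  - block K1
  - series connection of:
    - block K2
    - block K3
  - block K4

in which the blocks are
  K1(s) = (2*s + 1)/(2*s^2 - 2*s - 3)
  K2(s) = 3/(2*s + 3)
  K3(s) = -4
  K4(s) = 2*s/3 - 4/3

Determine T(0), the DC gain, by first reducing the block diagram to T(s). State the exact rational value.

First reduce the diagram to T(s).

Step 1: combine K2, K3 in series: (-12)/(2*s + 3)
Step 2: sum the parallel branches K1, (K2*K3), K4: (8*s^4 - 12*s^3 - 92*s^2 + 126*s + 153)/(12*s^3 + 6*s^2 - 36*s - 27)
The step-2 result is T(s). Setting s = 0: T(0) = 153/(-27) = -17/3.

Answer: -17/3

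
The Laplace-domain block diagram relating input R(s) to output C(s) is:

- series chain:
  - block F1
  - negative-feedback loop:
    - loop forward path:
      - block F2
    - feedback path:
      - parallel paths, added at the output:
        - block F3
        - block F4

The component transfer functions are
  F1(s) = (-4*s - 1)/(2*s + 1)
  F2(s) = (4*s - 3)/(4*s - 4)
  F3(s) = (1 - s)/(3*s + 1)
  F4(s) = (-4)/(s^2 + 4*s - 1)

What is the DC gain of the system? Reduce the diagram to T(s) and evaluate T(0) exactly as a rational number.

Step 1. combine F3, F4 in parallel, giving (-s^3 - 3*s^2 - 7*s - 5)/(3*s^3 + 13*s^2 + s - 1)
Step 2. feedback reduction of F2, (F3+F4), giving (12*s^4 + 43*s^3 - 35*s^2 - 7*s + 3)/(8*s^4 + 31*s^3 - 67*s^2 - 7*s + 19)
Step 3. combine F1, [F2/(1+F2*(F3+F4))] in series, giving (-48*s^5 - 184*s^4 + 97*s^3 + 63*s^2 - 5*s - 3)/(16*s^5 + 70*s^4 - 103*s^3 - 81*s^2 + 31*s + 19)
DC gain: substitute s = 0 into T(s) from step 3: T(0) = -3/19.

Answer: -3/19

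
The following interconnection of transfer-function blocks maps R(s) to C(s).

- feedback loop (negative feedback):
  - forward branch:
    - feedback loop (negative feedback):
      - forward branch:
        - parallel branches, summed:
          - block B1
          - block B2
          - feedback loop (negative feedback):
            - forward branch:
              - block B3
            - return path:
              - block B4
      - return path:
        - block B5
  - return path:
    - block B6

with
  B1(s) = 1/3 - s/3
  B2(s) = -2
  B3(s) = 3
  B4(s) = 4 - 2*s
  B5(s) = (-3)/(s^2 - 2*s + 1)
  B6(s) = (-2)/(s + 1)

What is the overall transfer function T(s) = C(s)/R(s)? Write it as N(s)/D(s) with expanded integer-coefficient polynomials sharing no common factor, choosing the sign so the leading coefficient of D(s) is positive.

Answer: (-6*s^5 - 11*s^4 + 79*s^3 - 45*s^2 - 73*s + 56)/(30*s^4 - 29*s^3 - 78*s^2 + 198*s - 319)

Working:
Step 1: apply the feedback formula to B3, B4, giving (-3)/(6*s - 13)
Step 2: combine B1, B2, [B3/(1+B3*B4)] in parallel, giving (-6*s^2 - 17*s + 56)/(18*s - 39)
Step 3: reduce the feedback loop with forward (B1+B2+[B3/(1+B3*B4)]) and return B5, giving (-6*s^4 - 5*s^3 + 84*s^2 - 129*s + 56)/(18*s^3 - 57*s^2 + 147*s - 207)
Step 4: close the feedback loop around [(B1+B2+[B3/(1+B3*B4)])/(1+(B1+B2+[B3/(1+B3*B4)])*B5)], B6, which is the overall transfer function T(s) = C(s)/R(s) in lowest terms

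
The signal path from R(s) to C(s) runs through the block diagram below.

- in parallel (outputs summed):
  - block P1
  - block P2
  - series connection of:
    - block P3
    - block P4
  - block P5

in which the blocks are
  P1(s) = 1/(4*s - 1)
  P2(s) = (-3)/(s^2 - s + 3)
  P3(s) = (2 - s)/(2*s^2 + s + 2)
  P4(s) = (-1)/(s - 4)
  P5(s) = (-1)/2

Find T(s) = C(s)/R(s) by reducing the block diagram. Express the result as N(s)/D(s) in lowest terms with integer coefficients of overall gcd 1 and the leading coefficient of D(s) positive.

[1] cascade P3, P4 -> (s - 2)/(2*s^3 - 7*s^2 - 2*s - 8)
[2] reduce the parallel group P1, P2, (P3*P4), P5; the result is T(s) itself (integer coefficients, no common factor, positive leading denominator coefficient)

Final answer: (-8*s^6 + 42*s^5 - 111*s^4 + 295*s^3 - 37*s^2 + 224*s - 108)/(16*s^6 - 76*s^5 + 106*s^4 - 238*s^3 + 70*s^2 - 196*s + 48)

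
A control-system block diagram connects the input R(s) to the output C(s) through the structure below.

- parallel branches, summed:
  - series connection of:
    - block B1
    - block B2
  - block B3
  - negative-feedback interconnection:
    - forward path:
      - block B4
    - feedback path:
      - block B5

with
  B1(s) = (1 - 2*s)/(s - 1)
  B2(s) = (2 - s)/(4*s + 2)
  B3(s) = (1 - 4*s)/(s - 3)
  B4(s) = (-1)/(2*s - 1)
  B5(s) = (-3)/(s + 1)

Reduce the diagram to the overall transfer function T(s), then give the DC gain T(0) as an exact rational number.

Answer: -11/6

Working:
(1) reduce the series chain B1, B2; result (2*s^2 - 5*s + 2)/(4*s^2 - 2*s - 2)
(2) apply the feedback formula to B4, B5; result (-s - 1)/(2*s^2 + s + 2)
(3) sum the parallel branches (B1*B2), B3, [B4/(1+B4*B5)]; result (-28*s^5 - 16*s^4 + 29*s^3 + 19*s^2 + 28*s - 22)/(8*s^5 - 24*s^4 + 2*s^3 - 12*s^2 + 14*s + 12)
That last expression is T(s); at s = 0 only the constant terms survive, so T(0) = -22/12 = -11/6.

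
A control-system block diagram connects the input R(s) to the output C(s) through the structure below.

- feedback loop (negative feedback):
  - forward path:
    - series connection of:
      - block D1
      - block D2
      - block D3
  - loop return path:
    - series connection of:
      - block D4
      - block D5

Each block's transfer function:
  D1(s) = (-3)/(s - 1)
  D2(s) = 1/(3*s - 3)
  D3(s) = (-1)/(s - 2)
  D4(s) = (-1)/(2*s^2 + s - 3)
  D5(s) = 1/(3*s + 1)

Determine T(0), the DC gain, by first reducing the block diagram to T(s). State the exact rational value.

Step 1 - series reduction of D1, D2, D3 = 1/(s^3 - 4*s^2 + 5*s - 2)
Step 2 - cascade D4, D5 = (-1)/(6*s^3 + 5*s^2 - 8*s - 3)
Step 3 - feedback reduction of (D1*D2*D3), (D4*D5) = (6*s^3 + 5*s^2 - 8*s - 3)/(6*s^6 - 19*s^5 + 2*s^4 + 42*s^3 - 38*s^2 + s + 5)
Evaluating the step-3 result (the overall T(s)) at s = 0 gives T(0) = -3/5.

Final answer: -3/5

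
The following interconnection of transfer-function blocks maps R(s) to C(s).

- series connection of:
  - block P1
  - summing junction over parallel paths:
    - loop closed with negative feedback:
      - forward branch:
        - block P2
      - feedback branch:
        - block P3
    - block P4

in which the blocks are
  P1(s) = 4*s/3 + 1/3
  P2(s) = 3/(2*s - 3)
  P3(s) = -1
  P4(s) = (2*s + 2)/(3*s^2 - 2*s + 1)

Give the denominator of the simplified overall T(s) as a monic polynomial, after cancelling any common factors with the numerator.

The answer is s^3 - 11*s^2/3 + 7*s/3 - 1.

Reasoning:
[1] apply the feedback formula to P2, P3, giving 3/(2*s - 6)
[2] add [P2/(1+P2*P3)], P4 (parallel), giving (13*s^2 - 14*s - 9)/(6*s^3 - 22*s^2 + 14*s - 6)
[3] reduce the series chain P1, ([P2/(1+P2*P3)]+P4), giving (52*s^3 - 43*s^2 - 50*s - 9)/(18*s^3 - 66*s^2 + 42*s - 18)
T(s) is the step-3 result (common factors already cancelled). Leading coefficient of the denominator: 18. Divide through by 18 for the monic polynomial.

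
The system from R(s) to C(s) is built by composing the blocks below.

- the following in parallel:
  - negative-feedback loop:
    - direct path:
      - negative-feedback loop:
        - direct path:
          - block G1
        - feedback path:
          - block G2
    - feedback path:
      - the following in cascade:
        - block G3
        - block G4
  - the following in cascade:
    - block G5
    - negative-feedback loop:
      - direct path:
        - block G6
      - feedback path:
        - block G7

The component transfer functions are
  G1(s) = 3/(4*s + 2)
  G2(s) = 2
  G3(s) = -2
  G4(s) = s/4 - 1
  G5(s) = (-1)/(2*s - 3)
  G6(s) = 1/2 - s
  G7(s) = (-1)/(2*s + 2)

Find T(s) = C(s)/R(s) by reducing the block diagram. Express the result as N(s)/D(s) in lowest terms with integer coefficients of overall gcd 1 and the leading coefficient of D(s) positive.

The answer is (20*s^3 + 194*s^2 - 26*s - 110)/(60*s^3 + 276*s^2 - 381*s - 252).

Reasoning:
Step 1 - collapse the loop (G1 forward, G2 return) -> 3/(4*s + 8)
Step 2 - multiply G3, G4 (series) -> 2 - s/2
Step 3 - apply the feedback formula to [G1/(1+G1*G2)], (G3*G4) -> 6/(5*s + 28)
Step 4 - feedback reduction of G6, G7 -> (-4*s^2 - 2*s + 2)/(6*s + 3)
Step 5 - reduce the series chain G5, [G6/(1+G6*G7)] -> (4*s^2 + 2*s - 2)/(12*s^2 - 12*s - 9)
Step 6 - add [[G1/(1+G1*G2)]/(1+[G1/(1+G1*G2)]*(G3*G4))], (G5*[G6/(1+G6*G7)]) (parallel); the result is T(s) itself (integer coefficients, no common factor, positive leading denominator coefficient)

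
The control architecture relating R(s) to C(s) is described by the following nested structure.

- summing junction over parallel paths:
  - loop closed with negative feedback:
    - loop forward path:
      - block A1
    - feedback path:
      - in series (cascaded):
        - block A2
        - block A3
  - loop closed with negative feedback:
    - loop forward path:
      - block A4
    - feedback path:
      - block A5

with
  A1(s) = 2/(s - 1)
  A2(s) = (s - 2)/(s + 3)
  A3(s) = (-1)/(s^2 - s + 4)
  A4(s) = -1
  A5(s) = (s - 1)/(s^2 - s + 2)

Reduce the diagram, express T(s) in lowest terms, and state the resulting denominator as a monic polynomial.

Step 1: multiply A2, A3 (series); result (2 - s)/(s^3 + 2*s^2 + s + 12)
Step 2: close the feedback loop around A1, (A2*A3); result (2*s^3 + 4*s^2 + 2*s + 24)/(s^4 + s^3 - s^2 + 9*s - 8)
Step 3: reduce the feedback loop with forward A4 and return A5; result (-s^2 + s - 2)/(s^2 - 2*s + 3)
Step 4: add [A1/(1+A1*(A2*A3))], [A4/(1+A4*A5)] (parallel); result (-s^6 + 2*s^5 - 12*s^3 + 51*s^2 - 68*s + 88)/(s^6 - s^5 + 14*s^3 - 29*s^2 + 43*s - 24)
The result of step 4 is T(s) in lowest terms. Its denominator already has leading coefficient 1, so it is monic as it stands.

Final answer: s^6 - s^5 + 14*s^3 - 29*s^2 + 43*s - 24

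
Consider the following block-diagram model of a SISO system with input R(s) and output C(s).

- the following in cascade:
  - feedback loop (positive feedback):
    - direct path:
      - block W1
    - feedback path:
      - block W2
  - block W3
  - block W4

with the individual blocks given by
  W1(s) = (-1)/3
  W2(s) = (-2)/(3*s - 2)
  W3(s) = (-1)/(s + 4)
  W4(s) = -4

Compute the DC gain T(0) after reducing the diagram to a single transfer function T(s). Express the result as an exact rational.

First reduce the diagram to T(s).

Step 1. reduce the feedback loop with forward W1 and return W2 gives (2 - 3*s)/(9*s - 8)
Step 2. multiply [W1/(1-W1*W2)], W3, W4 (series) gives (8 - 12*s)/(9*s^2 + 28*s - 32)
Evaluating the step-2 result (the overall T(s)) at s = 0 gives T(0) = 8/(-32) = -1/4.

Answer: -1/4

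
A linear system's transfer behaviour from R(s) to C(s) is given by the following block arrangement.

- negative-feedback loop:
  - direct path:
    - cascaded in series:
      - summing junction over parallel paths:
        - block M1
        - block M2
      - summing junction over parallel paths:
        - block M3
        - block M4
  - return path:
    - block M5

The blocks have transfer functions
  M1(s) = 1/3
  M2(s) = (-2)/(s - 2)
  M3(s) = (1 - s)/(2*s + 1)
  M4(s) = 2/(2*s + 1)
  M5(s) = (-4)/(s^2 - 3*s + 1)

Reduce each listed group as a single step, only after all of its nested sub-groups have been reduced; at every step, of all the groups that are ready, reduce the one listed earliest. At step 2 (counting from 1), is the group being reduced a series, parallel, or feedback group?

Answer: parallel

Working:
Step 1. parallel reduction of M1, M2
Step 2. reduce the parallel group M3, M4
Step 3. multiply (M1+M2), (M3+M4) (series)
Step 4. apply the feedback formula to ((M1+M2)*(M3+M4)), M5
The group at step 2 is a parallel group.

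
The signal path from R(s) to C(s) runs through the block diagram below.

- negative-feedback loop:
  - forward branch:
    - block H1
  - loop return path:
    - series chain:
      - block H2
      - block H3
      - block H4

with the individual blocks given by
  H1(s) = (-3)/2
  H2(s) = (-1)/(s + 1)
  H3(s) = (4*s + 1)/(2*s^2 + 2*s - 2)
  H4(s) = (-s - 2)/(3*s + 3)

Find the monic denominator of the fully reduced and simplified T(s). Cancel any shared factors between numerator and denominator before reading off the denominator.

Answer: s^4 + 3*s^3 + s^2 - 13*s/4 - 3/2

Working:
Step 1: combine H2, H3, H4 in series; result (4*s^2 + 9*s + 2)/(6*s^4 + 18*s^3 + 12*s^2 - 6*s - 6)
Step 2: feedback reduction of H1, (H2*H3*H4); result (-6*s^4 - 18*s^3 - 12*s^2 + 6*s + 6)/(4*s^4 + 12*s^3 + 4*s^2 - 13*s - 6)
Step 2 gives the fully reduced T(s), with no common factor left to cancel. The denominator's leading coefficient is 4, so divide each of its coefficients by 4 to get the monic form.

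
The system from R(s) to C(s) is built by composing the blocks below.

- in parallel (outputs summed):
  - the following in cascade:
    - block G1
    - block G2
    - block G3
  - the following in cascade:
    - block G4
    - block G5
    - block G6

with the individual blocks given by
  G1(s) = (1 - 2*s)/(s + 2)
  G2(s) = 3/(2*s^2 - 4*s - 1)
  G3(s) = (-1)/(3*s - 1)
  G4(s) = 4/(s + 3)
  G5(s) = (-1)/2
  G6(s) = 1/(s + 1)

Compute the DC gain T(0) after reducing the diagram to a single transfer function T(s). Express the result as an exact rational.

Reducing step by step:

(1) series reduction of G1, G2, G3; result (6*s - 3)/(6*s^4 - 2*s^3 - 27*s^2 + 3*s + 2)
(2) cascade G4, G5, G6; result (-2)/(s^2 + 4*s + 3)
(3) sum the parallel branches (G1*G2*G3), (G4*G5*G6); result (-12*s^4 + 10*s^3 + 75*s^2 - 13)/(6*s^6 + 22*s^5 - 17*s^4 - 111*s^3 - 67*s^2 + 17*s + 6)
The step-3 result is T(s). Setting s = 0: T(0) = -13/6.

Answer: -13/6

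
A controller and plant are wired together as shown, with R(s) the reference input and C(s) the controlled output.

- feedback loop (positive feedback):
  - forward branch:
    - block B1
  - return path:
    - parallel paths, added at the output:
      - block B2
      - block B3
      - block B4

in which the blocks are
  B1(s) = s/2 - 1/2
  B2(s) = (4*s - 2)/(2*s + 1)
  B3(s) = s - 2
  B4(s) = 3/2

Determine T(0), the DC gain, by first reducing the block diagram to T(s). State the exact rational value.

First reduce the diagram to T(s).

Step 1 - sum the parallel branches B2, B3, B4 = (4*s^2 + 8*s - 5)/(4*s + 2)
Step 2 - apply the feedback formula to B1, (B2+B3+B4) = (-4*s^2 + 2*s + 2)/(4*s^3 + 4*s^2 - 21*s + 1)
The step-2 result is T(s). Setting s = 0: T(0) = 2/1 = 2.

Answer: 2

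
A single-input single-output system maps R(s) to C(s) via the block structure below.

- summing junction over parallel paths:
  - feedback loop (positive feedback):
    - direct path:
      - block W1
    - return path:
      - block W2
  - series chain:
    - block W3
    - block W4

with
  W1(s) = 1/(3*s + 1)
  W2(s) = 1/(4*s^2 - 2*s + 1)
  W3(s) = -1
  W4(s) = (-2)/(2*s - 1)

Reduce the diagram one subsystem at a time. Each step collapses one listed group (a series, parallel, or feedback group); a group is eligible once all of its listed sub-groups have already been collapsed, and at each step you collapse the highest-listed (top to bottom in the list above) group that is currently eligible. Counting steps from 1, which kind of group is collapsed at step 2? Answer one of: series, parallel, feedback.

Answer: series

Working:
1. feedback reduction of W1, W2
2. combine W3, W4 in series
3. sum the parallel branches [W1/(1-W1*W2)], (W3*W4)
At step 2 the group reduced is series.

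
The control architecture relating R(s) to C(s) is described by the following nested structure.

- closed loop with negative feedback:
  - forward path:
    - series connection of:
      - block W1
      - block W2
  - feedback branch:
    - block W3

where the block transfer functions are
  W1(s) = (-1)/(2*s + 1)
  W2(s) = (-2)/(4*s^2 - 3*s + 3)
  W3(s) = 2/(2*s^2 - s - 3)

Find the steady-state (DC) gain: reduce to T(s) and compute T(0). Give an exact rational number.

1. combine W1, W2 in series = 2/(8*s^3 - 2*s^2 + 3*s + 3)
2. close the feedback loop around (W1*W2), W3 = (4*s^2 - 2*s - 6)/(16*s^5 - 12*s^4 - 16*s^3 + 9*s^2 - 12*s - 5)
Evaluating the step-2 result (the overall T(s)) at s = 0 gives T(0) = -6/(-5) = 6/5.

Answer: 6/5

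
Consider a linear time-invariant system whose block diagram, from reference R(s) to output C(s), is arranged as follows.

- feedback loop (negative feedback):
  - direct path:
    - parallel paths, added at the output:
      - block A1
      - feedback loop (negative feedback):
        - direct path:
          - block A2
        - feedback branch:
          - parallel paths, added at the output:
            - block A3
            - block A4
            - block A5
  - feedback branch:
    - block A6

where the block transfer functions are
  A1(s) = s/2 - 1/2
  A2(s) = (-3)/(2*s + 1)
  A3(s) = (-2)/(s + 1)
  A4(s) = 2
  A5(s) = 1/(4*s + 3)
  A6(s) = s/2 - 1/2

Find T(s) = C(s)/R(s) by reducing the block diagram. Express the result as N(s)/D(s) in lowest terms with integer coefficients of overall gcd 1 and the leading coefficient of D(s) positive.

The answer is (8*s^4 - 14*s^3 - 26*s^2 - 34*s - 18)/(4*s^5 - 11*s^4 + 10*s^3 - 16*s^2 - 8*s + 9).

Reasoning:
Step 1: add A3, A4, A5 (parallel), giving (8*s^2 + 7*s + 1)/(4*s^2 + 7*s + 3)
Step 2: feedback reduction of A2, (A3+A4+A5), giving (-12*s^2 - 21*s - 9)/(8*s^3 - 6*s^2 - 8*s)
Step 3: add A1, [A2/(1+A2*(A3+A4+A5))] (parallel), giving (4*s^4 - 7*s^3 - 13*s^2 - 17*s - 9)/(8*s^3 - 6*s^2 - 8*s)
Step 4: reduce the feedback loop with forward (A1+[A2/(1+A2*(A3+A4+A5))]) and return A6, giving the overall T(s)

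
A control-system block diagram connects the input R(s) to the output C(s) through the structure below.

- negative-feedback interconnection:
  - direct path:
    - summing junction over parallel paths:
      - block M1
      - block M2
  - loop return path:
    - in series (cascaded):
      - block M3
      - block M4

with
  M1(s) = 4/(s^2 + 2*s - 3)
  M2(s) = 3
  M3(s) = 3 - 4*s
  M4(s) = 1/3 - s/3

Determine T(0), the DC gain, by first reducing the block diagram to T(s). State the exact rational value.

Answer: 5/8

Working:
Step 1 - sum the parallel branches M1, M2 -> (3*s^2 + 6*s - 5)/(s^2 + 2*s - 3)
Step 2 - cascade M3, M4 -> 4*s^2/3 - 7*s/3 + 1
Step 3 - collapse the loop ((M1+M2) forward, (M3*M4) return) -> (9*s^2 + 18*s - 15)/(12*s^4 + 3*s^3 - 50*s^2 + 59*s - 24)
That last expression is T(s); at s = 0 only the constant terms survive, so T(0) = -15/(-24) = 5/8.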